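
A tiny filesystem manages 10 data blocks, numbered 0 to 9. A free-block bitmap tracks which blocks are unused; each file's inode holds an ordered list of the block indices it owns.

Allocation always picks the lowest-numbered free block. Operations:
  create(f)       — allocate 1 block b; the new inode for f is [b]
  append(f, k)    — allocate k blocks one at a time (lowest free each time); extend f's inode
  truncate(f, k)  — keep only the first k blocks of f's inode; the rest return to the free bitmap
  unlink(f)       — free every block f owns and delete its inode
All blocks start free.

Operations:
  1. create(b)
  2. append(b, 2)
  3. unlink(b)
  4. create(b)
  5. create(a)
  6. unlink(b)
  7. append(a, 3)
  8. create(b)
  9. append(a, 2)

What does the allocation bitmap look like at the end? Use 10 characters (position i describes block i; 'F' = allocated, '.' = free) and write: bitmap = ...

  1. create(b)  ⇒  F.........  {b→[0]}
  2. append(b, 2)  ⇒  FFF.......  {b→[0, 1, 2]}
  3. unlink(b)  ⇒  ..........  {}
  4. create(b)  ⇒  F.........  {b→[0]}
  5. create(a)  ⇒  FF........  {a→[1]; b→[0]}
  6. unlink(b)  ⇒  .F........  {a→[1]}
  7. append(a, 3)  ⇒  FFFF......  {a→[1, 0, 2, 3]}
  8. create(b)  ⇒  FFFFF.....  {a→[1, 0, 2, 3]; b→[4]}
  9. append(a, 2)  ⇒  FFFFFFF...  {a→[1, 0, 2, 3, 5, 6]; b→[4]}

bitmap = FFFFFFF...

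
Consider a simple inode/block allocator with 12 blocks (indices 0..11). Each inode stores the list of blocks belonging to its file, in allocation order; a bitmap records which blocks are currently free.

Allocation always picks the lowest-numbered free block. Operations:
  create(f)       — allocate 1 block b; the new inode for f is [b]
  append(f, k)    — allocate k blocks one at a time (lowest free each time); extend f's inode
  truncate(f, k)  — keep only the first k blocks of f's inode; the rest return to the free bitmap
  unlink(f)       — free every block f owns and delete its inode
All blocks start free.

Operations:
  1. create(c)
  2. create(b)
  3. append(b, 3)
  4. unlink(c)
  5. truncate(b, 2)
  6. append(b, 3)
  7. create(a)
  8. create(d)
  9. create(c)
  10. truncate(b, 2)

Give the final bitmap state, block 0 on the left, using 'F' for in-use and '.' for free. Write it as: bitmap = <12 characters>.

  1. create(c)  ⇒  F...........  {c→[0]}
  2. create(b)  ⇒  FF..........  {b→[1]; c→[0]}
  3. append(b, 3)  ⇒  FFFFF.......  {b→[1, 2, 3, 4]; c→[0]}
  4. unlink(c)  ⇒  .FFFF.......  {b→[1, 2, 3, 4]}
  5. truncate(b, 2)  ⇒  .FF.........  {b→[1, 2]}
  6. append(b, 3)  ⇒  FFFFF.......  {b→[1, 2, 0, 3, 4]}
  7. create(a)  ⇒  FFFFFF......  {a→[5]; b→[1, 2, 0, 3, 4]}
  8. create(d)  ⇒  FFFFFFF.....  {a→[5]; b→[1, 2, 0, 3, 4]; d→[6]}
  9. create(c)  ⇒  FFFFFFFF....  {a→[5]; b→[1, 2, 0, 3, 4]; c→[7]; d→[6]}
  10. truncate(b, 2)  ⇒  .FF..FFF....  {a→[5]; b→[1, 2]; c→[7]; d→[6]}

bitmap = .FF..FFF....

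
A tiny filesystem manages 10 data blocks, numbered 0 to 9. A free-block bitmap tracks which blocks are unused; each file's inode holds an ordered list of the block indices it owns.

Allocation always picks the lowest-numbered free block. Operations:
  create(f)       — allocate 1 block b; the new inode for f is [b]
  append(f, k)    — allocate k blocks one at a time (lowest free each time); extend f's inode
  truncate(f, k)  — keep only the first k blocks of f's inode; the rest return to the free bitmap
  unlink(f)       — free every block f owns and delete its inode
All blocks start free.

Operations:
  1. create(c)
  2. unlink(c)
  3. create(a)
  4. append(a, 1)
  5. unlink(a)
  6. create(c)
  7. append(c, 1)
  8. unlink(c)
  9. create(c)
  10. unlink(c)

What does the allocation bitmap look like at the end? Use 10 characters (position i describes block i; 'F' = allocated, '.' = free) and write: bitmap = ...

after create(c) → c:[0]  free=[F.........]
after unlink(c) →   free=[..........]
after create(a) → a:[0]  free=[F.........]
after append(a, 1) → a:[0, 1]  free=[FF........]
after unlink(a) →   free=[..........]
after create(c) → c:[0]  free=[F.........]
after append(c, 1) → c:[0, 1]  free=[FF........]
after unlink(c) →   free=[..........]
after create(c) → c:[0]  free=[F.........]
after unlink(c) →   free=[..........]

bitmap = ..........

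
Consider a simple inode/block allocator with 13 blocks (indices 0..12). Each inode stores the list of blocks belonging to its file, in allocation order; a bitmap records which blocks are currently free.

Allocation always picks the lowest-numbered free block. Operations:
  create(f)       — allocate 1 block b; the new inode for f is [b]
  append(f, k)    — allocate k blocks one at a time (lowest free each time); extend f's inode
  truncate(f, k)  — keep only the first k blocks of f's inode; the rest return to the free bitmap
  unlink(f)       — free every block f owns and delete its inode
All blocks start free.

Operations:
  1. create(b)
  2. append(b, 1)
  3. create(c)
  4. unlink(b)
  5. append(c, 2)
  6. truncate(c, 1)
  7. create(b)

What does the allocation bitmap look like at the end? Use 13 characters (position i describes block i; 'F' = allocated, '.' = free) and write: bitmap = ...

[1] create(b) — b=0 (map F............)
[2] append(b, 1) — b=0,1 (map FF...........)
[3] create(c) — b=0,1 c=2 (map FFF..........)
[4] unlink(b) — c=2 (map ..F..........)
[5] append(c, 2) — c=2,0,1 (map FFF..........)
[6] truncate(c, 1) — c=2 (map ..F..........)
[7] create(b) — b=0 c=2 (map F.F..........)

bitmap = F.F..........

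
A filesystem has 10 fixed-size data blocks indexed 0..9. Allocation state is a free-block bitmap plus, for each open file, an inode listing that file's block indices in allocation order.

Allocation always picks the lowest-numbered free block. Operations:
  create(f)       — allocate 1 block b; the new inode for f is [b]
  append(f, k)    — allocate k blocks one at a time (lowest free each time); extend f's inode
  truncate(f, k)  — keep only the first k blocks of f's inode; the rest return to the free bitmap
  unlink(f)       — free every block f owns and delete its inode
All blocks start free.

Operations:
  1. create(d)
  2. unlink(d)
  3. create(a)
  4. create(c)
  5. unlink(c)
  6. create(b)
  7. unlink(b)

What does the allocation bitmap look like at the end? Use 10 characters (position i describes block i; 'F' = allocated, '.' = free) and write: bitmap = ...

bitmap = F.........

[1] create(d) — d=0 (map F.........)
[2] unlink(d) —  (map ..........)
[3] create(a) — a=0 (map F.........)
[4] create(c) — a=0 c=1 (map FF........)
[5] unlink(c) — a=0 (map F.........)
[6] create(b) — a=0 b=1 (map FF........)
[7] unlink(b) — a=0 (map F.........)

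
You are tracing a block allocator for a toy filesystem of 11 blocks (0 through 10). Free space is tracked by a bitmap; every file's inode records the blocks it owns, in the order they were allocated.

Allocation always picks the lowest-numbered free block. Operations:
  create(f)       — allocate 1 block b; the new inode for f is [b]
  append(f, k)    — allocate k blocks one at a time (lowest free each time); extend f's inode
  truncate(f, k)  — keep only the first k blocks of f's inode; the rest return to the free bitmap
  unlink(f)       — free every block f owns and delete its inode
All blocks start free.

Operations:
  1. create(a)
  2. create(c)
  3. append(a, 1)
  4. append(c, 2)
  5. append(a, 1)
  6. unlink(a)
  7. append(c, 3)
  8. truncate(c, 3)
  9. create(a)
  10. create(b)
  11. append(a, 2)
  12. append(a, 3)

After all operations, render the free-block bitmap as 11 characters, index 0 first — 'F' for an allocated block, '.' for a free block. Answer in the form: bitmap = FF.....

bitmap = FFFFFFFFFF.

after create(a) → a:[0]  free=[F..........]
after create(c) → a:[0], c:[1]  free=[FF.........]
after append(a, 1) → a:[0, 2], c:[1]  free=[FFF........]
after append(c, 2) → a:[0, 2], c:[1, 3, 4]  free=[FFFFF......]
after append(a, 1) → a:[0, 2, 5], c:[1, 3, 4]  free=[FFFFFF.....]
after unlink(a) → c:[1, 3, 4]  free=[.F.FF......]
after append(c, 3) → c:[1, 3, 4, 0, 2, 5]  free=[FFFFFF.....]
after truncate(c, 3) → c:[1, 3, 4]  free=[.F.FF......]
after create(a) → a:[0], c:[1, 3, 4]  free=[FF.FF......]
after create(b) → a:[0], b:[2], c:[1, 3, 4]  free=[FFFFF......]
after append(a, 2) → a:[0, 5, 6], b:[2], c:[1, 3, 4]  free=[FFFFFFF....]
after append(a, 3) → a:[0, 5, 6, 7, 8, 9], b:[2], c:[1, 3, 4]  free=[FFFFFFFFFF.]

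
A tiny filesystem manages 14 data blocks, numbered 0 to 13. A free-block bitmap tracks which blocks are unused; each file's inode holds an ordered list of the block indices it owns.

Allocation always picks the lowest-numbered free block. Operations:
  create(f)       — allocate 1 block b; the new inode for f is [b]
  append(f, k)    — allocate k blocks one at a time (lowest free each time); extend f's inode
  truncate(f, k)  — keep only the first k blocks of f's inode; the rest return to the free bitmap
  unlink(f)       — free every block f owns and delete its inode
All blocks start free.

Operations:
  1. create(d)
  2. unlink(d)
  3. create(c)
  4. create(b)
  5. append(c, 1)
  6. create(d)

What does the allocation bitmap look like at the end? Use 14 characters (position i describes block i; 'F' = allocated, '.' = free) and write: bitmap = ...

bitmap = FFFF..........

  1. create(d)  ⇒  F.............  {d→[0]}
  2. unlink(d)  ⇒  ..............  {}
  3. create(c)  ⇒  F.............  {c→[0]}
  4. create(b)  ⇒  FF............  {b→[1]; c→[0]}
  5. append(c, 1)  ⇒  FFF...........  {b→[1]; c→[0, 2]}
  6. create(d)  ⇒  FFFF..........  {b→[1]; c→[0, 2]; d→[3]}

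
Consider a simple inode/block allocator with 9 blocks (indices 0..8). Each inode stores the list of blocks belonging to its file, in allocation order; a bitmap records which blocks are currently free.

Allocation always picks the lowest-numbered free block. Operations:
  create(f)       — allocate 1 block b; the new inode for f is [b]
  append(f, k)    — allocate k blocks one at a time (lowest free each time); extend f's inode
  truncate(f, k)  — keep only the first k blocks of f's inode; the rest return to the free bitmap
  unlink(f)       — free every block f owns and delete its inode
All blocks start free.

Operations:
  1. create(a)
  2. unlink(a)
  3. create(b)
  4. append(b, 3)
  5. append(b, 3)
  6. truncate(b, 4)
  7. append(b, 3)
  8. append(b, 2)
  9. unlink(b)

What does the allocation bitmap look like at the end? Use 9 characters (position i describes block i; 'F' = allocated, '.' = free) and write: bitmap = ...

bitmap = .........

after create(a) → a:[0]  free=[F........]
after unlink(a) →   free=[.........]
after create(b) → b:[0]  free=[F........]
after append(b, 3) → b:[0, 1, 2, 3]  free=[FFFF.....]
after append(b, 3) → b:[0, 1, 2, 3, 4, 5, 6]  free=[FFFFFFF..]
after truncate(b, 4) → b:[0, 1, 2, 3]  free=[FFFF.....]
after append(b, 3) → b:[0, 1, 2, 3, 4, 5, 6]  free=[FFFFFFF..]
after append(b, 2) → b:[0, 1, 2, 3, 4, 5, 6, 7, 8]  free=[FFFFFFFFF]
after unlink(b) →   free=[.........]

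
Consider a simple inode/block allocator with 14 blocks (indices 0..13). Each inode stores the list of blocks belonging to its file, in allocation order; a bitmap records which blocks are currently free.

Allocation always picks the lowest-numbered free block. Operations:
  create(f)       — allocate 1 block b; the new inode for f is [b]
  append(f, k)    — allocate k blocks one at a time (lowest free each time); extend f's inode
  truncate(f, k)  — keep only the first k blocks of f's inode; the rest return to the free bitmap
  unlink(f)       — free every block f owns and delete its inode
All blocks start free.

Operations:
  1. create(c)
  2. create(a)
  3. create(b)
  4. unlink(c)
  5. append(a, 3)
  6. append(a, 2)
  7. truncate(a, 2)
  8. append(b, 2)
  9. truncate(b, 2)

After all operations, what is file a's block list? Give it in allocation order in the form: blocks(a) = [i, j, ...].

[1] create(c) — c=0 (map F.............)
[2] create(a) — a=1 c=0 (map FF............)
[3] create(b) — a=1 b=2 c=0 (map FFF...........)
[4] unlink(c) — a=1 b=2 (map .FF...........)
[5] append(a, 3) — a=1,0,3,4 b=2 (map FFFFF.........)
[6] append(a, 2) — a=1,0,3,4,5,6 b=2 (map FFFFFFF.......)
[7] truncate(a, 2) — a=1,0 b=2 (map FFF...........)
[8] append(b, 2) — a=1,0 b=2,3,4 (map FFFFF.........)
[9] truncate(b, 2) — a=1,0 b=2,3 (map FFFF..........)

blocks(a) = [1, 0]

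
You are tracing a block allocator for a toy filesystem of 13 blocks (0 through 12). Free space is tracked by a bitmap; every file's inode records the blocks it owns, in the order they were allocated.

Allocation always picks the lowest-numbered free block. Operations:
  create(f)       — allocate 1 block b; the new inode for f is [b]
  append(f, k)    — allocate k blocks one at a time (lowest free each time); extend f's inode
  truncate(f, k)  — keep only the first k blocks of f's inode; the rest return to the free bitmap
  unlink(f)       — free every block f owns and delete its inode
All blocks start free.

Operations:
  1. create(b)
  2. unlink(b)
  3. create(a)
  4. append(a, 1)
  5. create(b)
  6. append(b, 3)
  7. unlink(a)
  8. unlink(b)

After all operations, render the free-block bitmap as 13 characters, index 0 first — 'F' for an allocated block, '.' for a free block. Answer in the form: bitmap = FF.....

bitmap = .............

  1. create(b)  ⇒  F............  {b→[0]}
  2. unlink(b)  ⇒  .............  {}
  3. create(a)  ⇒  F............  {a→[0]}
  4. append(a, 1)  ⇒  FF...........  {a→[0, 1]}
  5. create(b)  ⇒  FFF..........  {a→[0, 1]; b→[2]}
  6. append(b, 3)  ⇒  FFFFFF.......  {a→[0, 1]; b→[2, 3, 4, 5]}
  7. unlink(a)  ⇒  ..FFFF.......  {b→[2, 3, 4, 5]}
  8. unlink(b)  ⇒  .............  {}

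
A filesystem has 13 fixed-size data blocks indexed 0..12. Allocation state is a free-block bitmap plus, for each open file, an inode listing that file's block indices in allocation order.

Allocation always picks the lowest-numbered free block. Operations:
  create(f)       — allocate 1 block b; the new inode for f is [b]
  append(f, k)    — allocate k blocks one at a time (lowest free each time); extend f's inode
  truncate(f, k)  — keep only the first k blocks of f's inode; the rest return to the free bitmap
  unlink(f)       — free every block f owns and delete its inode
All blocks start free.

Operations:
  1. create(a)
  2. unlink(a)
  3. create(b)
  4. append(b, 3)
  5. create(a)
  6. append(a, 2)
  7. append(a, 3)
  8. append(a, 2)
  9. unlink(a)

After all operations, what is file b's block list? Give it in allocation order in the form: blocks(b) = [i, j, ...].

  1. create(a)  ⇒  F............  {a→[0]}
  2. unlink(a)  ⇒  .............  {}
  3. create(b)  ⇒  F............  {b→[0]}
  4. append(b, 3)  ⇒  FFFF.........  {b→[0, 1, 2, 3]}
  5. create(a)  ⇒  FFFFF........  {a→[4]; b→[0, 1, 2, 3]}
  6. append(a, 2)  ⇒  FFFFFFF......  {a→[4, 5, 6]; b→[0, 1, 2, 3]}
  7. append(a, 3)  ⇒  FFFFFFFFFF...  {a→[4, 5, 6, 7, 8, 9]; b→[0, 1, 2, 3]}
  8. append(a, 2)  ⇒  FFFFFFFFFFFF.  {a→[4, 5, 6, 7, 8, 9, 10, 11]; b→[0, 1, 2, 3]}
  9. unlink(a)  ⇒  FFFF.........  {b→[0, 1, 2, 3]}

blocks(b) = [0, 1, 2, 3]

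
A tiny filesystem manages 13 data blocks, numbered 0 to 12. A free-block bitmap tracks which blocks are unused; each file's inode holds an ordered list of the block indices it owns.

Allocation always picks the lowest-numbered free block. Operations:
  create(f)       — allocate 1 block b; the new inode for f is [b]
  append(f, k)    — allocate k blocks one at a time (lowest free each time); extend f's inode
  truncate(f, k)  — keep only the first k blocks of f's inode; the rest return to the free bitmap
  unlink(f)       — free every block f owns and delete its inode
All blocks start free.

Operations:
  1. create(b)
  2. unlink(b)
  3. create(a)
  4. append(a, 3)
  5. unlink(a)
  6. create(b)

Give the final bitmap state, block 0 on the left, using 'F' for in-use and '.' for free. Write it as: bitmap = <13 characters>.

[1] create(b) — b=0 (map F............)
[2] unlink(b) —  (map .............)
[3] create(a) — a=0 (map F............)
[4] append(a, 3) — a=0,1,2,3 (map FFFF.........)
[5] unlink(a) —  (map .............)
[6] create(b) — b=0 (map F............)

bitmap = F............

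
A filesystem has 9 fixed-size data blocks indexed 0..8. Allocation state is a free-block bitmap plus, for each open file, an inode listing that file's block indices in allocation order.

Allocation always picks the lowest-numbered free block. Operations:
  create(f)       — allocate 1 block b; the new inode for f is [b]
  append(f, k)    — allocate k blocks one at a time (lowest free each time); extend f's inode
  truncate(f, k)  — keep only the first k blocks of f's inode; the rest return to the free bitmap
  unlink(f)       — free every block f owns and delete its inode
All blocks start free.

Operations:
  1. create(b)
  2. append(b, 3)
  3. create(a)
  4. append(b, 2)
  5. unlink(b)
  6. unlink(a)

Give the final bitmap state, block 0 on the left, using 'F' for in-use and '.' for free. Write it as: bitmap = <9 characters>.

bitmap = .........

after create(b) → b:[0]  free=[F........]
after append(b, 3) → b:[0, 1, 2, 3]  free=[FFFF.....]
after create(a) → a:[4], b:[0, 1, 2, 3]  free=[FFFFF....]
after append(b, 2) → a:[4], b:[0, 1, 2, 3, 5, 6]  free=[FFFFFFF..]
after unlink(b) → a:[4]  free=[....F....]
after unlink(a) →   free=[.........]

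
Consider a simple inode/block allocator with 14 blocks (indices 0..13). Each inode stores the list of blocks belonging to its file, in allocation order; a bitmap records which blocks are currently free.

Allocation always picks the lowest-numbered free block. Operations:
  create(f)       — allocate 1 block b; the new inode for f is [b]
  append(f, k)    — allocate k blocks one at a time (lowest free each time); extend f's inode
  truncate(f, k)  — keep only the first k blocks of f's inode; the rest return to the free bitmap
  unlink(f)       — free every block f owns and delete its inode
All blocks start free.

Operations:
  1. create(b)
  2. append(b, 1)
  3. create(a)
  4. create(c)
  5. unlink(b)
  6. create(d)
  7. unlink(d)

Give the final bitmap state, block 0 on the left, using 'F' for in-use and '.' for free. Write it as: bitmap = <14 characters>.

  1. create(b)  ⇒  F.............  {b→[0]}
  2. append(b, 1)  ⇒  FF............  {b→[0, 1]}
  3. create(a)  ⇒  FFF...........  {a→[2]; b→[0, 1]}
  4. create(c)  ⇒  FFFF..........  {a→[2]; b→[0, 1]; c→[3]}
  5. unlink(b)  ⇒  ..FF..........  {a→[2]; c→[3]}
  6. create(d)  ⇒  F.FF..........  {a→[2]; c→[3]; d→[0]}
  7. unlink(d)  ⇒  ..FF..........  {a→[2]; c→[3]}

bitmap = ..FF..........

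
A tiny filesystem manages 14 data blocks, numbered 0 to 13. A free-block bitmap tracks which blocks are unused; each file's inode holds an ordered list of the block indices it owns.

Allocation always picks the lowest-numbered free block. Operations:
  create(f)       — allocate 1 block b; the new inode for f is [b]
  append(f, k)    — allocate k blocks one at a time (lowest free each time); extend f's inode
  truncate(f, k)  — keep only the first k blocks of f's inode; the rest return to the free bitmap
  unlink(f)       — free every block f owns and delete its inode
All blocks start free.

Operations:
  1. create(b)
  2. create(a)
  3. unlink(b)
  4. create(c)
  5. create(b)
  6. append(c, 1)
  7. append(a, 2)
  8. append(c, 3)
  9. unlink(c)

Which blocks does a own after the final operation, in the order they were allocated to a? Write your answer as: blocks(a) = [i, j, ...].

blocks(a) = [1, 4, 5]

[1] create(b) — b=0 (map F.............)
[2] create(a) — a=1 b=0 (map FF............)
[3] unlink(b) — a=1 (map .F............)
[4] create(c) — a=1 c=0 (map FF............)
[5] create(b) — a=1 b=2 c=0 (map FFF...........)
[6] append(c, 1) — a=1 b=2 c=0,3 (map FFFF..........)
[7] append(a, 2) — a=1,4,5 b=2 c=0,3 (map FFFFFF........)
[8] append(c, 3) — a=1,4,5 b=2 c=0,3,6,7,8 (map FFFFFFFFF.....)
[9] unlink(c) — a=1,4,5 b=2 (map .FF.FF........)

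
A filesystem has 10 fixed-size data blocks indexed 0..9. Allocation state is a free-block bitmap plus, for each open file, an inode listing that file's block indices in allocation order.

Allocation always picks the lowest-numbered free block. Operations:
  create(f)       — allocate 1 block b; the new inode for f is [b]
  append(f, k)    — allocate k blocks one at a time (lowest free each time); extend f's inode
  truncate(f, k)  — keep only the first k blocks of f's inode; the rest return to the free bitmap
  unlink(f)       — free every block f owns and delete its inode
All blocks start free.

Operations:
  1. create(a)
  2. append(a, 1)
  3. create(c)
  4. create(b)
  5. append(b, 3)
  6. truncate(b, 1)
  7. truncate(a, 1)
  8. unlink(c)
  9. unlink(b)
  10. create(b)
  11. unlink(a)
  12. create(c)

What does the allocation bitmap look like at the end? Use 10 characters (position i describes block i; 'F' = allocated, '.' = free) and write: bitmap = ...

after create(a) → a:[0]  free=[F.........]
after append(a, 1) → a:[0, 1]  free=[FF........]
after create(c) → a:[0, 1], c:[2]  free=[FFF.......]
after create(b) → a:[0, 1], b:[3], c:[2]  free=[FFFF......]
after append(b, 3) → a:[0, 1], b:[3, 4, 5, 6], c:[2]  free=[FFFFFFF...]
after truncate(b, 1) → a:[0, 1], b:[3], c:[2]  free=[FFFF......]
after truncate(a, 1) → a:[0], b:[3], c:[2]  free=[F.FF......]
after unlink(c) → a:[0], b:[3]  free=[F..F......]
after unlink(b) → a:[0]  free=[F.........]
after create(b) → a:[0], b:[1]  free=[FF........]
after unlink(a) → b:[1]  free=[.F........]
after create(c) → b:[1], c:[0]  free=[FF........]

bitmap = FF........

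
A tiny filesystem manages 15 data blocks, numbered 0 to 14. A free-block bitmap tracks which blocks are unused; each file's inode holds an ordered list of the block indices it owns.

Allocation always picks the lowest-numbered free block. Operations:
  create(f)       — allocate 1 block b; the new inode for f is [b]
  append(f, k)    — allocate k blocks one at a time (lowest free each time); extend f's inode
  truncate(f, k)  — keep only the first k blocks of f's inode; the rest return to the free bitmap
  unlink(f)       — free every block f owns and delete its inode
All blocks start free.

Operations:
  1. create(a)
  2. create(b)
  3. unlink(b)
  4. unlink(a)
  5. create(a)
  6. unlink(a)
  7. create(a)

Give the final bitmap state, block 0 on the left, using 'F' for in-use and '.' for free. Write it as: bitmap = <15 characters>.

after create(a) → a:[0]  free=[F..............]
after create(b) → a:[0], b:[1]  free=[FF.............]
after unlink(b) → a:[0]  free=[F..............]
after unlink(a) →   free=[...............]
after create(a) → a:[0]  free=[F..............]
after unlink(a) →   free=[...............]
after create(a) → a:[0]  free=[F..............]

bitmap = F..............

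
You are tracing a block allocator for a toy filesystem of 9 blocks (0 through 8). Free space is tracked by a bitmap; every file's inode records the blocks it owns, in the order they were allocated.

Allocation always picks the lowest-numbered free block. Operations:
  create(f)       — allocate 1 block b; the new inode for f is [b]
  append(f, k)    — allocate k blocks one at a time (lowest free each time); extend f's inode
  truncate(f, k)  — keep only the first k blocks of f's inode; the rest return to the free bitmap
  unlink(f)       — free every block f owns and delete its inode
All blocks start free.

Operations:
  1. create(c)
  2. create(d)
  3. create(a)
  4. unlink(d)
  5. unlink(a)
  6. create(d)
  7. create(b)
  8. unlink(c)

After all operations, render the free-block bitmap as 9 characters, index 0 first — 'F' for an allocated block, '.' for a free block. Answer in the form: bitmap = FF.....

[1] create(c) — c=0 (map F........)
[2] create(d) — c=0 d=1 (map FF.......)
[3] create(a) — a=2 c=0 d=1 (map FFF......)
[4] unlink(d) — a=2 c=0 (map F.F......)
[5] unlink(a) — c=0 (map F........)
[6] create(d) — c=0 d=1 (map FF.......)
[7] create(b) — b=2 c=0 d=1 (map FFF......)
[8] unlink(c) — b=2 d=1 (map .FF......)

bitmap = .FF......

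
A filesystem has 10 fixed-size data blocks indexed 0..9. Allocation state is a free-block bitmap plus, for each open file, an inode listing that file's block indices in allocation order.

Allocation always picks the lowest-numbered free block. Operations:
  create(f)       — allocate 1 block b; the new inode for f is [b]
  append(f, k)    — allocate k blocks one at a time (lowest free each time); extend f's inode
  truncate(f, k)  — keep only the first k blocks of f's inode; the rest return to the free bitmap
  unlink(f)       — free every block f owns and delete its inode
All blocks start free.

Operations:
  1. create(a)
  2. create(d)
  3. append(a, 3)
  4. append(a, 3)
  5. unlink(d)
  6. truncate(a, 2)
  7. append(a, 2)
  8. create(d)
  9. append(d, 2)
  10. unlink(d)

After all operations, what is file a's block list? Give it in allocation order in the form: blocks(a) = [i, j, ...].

blocks(a) = [0, 2, 1, 3]

[1] create(a) — a=0 (map F.........)
[2] create(d) — a=0 d=1 (map FF........)
[3] append(a, 3) — a=0,2,3,4 d=1 (map FFFFF.....)
[4] append(a, 3) — a=0,2,3,4,5,6,7 d=1 (map FFFFFFFF..)
[5] unlink(d) — a=0,2,3,4,5,6,7 (map F.FFFFFF..)
[6] truncate(a, 2) — a=0,2 (map F.F.......)
[7] append(a, 2) — a=0,2,1,3 (map FFFF......)
[8] create(d) — a=0,2,1,3 d=4 (map FFFFF.....)
[9] append(d, 2) — a=0,2,1,3 d=4,5,6 (map FFFFFFF...)
[10] unlink(d) — a=0,2,1,3 (map FFFF......)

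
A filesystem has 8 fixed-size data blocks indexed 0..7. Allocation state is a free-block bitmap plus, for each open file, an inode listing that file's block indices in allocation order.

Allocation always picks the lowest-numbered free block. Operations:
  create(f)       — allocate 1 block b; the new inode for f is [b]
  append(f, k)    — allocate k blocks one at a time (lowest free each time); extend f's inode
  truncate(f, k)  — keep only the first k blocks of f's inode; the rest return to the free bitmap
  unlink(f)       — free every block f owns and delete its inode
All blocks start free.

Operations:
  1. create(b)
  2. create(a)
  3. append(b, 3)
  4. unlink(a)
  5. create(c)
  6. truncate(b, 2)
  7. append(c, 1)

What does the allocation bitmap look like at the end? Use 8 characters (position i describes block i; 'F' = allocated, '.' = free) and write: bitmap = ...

bitmap = FFFF....

  1. create(b)  ⇒  F.......  {b→[0]}
  2. create(a)  ⇒  FF......  {a→[1]; b→[0]}
  3. append(b, 3)  ⇒  FFFFF...  {a→[1]; b→[0, 2, 3, 4]}
  4. unlink(a)  ⇒  F.FFF...  {b→[0, 2, 3, 4]}
  5. create(c)  ⇒  FFFFF...  {b→[0, 2, 3, 4]; c→[1]}
  6. truncate(b, 2)  ⇒  FFF.....  {b→[0, 2]; c→[1]}
  7. append(c, 1)  ⇒  FFFF....  {b→[0, 2]; c→[1, 3]}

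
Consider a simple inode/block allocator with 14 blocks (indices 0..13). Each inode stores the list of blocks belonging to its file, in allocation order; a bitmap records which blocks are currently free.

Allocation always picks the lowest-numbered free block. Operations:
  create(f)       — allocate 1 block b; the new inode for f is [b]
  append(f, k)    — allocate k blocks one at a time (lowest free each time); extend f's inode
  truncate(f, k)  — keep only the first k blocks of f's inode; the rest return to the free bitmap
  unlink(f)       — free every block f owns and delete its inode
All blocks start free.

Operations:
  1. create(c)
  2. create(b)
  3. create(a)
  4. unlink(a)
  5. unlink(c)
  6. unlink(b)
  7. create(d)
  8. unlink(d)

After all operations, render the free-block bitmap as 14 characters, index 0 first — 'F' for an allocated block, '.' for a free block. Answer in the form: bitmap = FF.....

after create(c) → c:[0]  free=[F.............]
after create(b) → b:[1], c:[0]  free=[FF............]
after create(a) → a:[2], b:[1], c:[0]  free=[FFF...........]
after unlink(a) → b:[1], c:[0]  free=[FF............]
after unlink(c) → b:[1]  free=[.F............]
after unlink(b) →   free=[..............]
after create(d) → d:[0]  free=[F.............]
after unlink(d) →   free=[..............]

bitmap = ..............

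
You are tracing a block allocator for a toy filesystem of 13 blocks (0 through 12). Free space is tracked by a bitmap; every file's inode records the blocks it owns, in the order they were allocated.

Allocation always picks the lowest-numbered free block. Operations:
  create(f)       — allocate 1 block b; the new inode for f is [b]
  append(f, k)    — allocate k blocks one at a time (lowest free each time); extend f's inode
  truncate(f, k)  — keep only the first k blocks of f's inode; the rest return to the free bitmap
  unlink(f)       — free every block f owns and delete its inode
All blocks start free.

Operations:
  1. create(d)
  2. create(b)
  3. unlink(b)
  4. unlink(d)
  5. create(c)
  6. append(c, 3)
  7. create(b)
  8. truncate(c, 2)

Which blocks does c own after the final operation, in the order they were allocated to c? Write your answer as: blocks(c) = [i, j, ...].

[1] create(d) — d=0 (map F............)
[2] create(b) — b=1 d=0 (map FF...........)
[3] unlink(b) — d=0 (map F............)
[4] unlink(d) —  (map .............)
[5] create(c) — c=0 (map F............)
[6] append(c, 3) — c=0,1,2,3 (map FFFF.........)
[7] create(b) — b=4 c=0,1,2,3 (map FFFFF........)
[8] truncate(c, 2) — b=4 c=0,1 (map FF..F........)

blocks(c) = [0, 1]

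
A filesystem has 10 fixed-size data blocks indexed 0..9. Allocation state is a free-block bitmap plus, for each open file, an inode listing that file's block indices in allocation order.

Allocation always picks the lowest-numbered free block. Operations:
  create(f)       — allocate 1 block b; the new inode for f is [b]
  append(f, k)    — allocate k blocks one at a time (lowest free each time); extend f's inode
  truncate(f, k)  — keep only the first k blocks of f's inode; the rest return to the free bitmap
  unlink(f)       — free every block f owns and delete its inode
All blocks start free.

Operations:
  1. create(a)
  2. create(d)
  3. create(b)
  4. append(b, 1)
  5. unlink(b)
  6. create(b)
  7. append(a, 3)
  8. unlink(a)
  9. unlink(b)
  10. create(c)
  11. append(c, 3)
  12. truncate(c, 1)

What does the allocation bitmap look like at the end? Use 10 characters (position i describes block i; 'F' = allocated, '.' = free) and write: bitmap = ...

[1] create(a) — a=0 (map F.........)
[2] create(d) — a=0 d=1 (map FF........)
[3] create(b) — a=0 b=2 d=1 (map FFF.......)
[4] append(b, 1) — a=0 b=2,3 d=1 (map FFFF......)
[5] unlink(b) — a=0 d=1 (map FF........)
[6] create(b) — a=0 b=2 d=1 (map FFF.......)
[7] append(a, 3) — a=0,3,4,5 b=2 d=1 (map FFFFFF....)
[8] unlink(a) — b=2 d=1 (map .FF.......)
[9] unlink(b) — d=1 (map .F........)
[10] create(c) — c=0 d=1 (map FF........)
[11] append(c, 3) — c=0,2,3,4 d=1 (map FFFFF.....)
[12] truncate(c, 1) — c=0 d=1 (map FF........)

bitmap = FF........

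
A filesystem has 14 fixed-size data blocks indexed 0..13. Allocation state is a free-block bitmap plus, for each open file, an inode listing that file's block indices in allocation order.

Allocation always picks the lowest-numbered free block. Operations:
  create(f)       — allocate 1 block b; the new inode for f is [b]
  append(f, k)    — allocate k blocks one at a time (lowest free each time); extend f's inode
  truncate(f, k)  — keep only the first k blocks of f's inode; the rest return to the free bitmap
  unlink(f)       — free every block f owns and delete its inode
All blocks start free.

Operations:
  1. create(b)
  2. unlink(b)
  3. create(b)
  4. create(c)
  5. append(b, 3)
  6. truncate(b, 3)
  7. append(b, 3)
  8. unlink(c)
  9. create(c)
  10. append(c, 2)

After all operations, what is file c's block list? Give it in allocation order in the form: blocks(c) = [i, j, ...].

blocks(c) = [1, 7, 8]

  1. create(b)  ⇒  F.............  {b→[0]}
  2. unlink(b)  ⇒  ..............  {}
  3. create(b)  ⇒  F.............  {b→[0]}
  4. create(c)  ⇒  FF............  {b→[0]; c→[1]}
  5. append(b, 3)  ⇒  FFFFF.........  {b→[0, 2, 3, 4]; c→[1]}
  6. truncate(b, 3)  ⇒  FFFF..........  {b→[0, 2, 3]; c→[1]}
  7. append(b, 3)  ⇒  FFFFFFF.......  {b→[0, 2, 3, 4, 5, 6]; c→[1]}
  8. unlink(c)  ⇒  F.FFFFF.......  {b→[0, 2, 3, 4, 5, 6]}
  9. create(c)  ⇒  FFFFFFF.......  {b→[0, 2, 3, 4, 5, 6]; c→[1]}
  10. append(c, 2)  ⇒  FFFFFFFFF.....  {b→[0, 2, 3, 4, 5, 6]; c→[1, 7, 8]}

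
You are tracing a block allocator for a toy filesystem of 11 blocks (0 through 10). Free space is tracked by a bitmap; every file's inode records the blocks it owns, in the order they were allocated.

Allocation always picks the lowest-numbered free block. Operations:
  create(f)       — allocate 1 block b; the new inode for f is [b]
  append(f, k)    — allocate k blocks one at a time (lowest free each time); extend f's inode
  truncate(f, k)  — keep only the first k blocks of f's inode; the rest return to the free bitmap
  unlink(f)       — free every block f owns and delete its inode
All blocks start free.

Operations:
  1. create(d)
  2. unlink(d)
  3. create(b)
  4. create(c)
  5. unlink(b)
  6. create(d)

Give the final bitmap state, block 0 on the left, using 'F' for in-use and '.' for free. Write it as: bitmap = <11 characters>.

bitmap = FF.........

after create(d) → d:[0]  free=[F..........]
after unlink(d) →   free=[...........]
after create(b) → b:[0]  free=[F..........]
after create(c) → b:[0], c:[1]  free=[FF.........]
after unlink(b) → c:[1]  free=[.F.........]
after create(d) → c:[1], d:[0]  free=[FF.........]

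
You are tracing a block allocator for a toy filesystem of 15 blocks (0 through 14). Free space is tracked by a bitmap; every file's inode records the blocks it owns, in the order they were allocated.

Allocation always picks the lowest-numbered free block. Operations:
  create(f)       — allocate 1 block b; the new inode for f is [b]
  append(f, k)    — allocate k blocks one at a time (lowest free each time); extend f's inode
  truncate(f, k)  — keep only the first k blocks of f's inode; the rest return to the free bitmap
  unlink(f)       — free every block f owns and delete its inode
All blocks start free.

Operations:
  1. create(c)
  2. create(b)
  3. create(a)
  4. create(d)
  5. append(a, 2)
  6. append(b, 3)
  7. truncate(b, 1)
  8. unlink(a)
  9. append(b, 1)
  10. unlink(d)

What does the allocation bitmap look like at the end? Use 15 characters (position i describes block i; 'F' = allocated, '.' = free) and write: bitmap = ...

after create(c) → c:[0]  free=[F..............]
after create(b) → b:[1], c:[0]  free=[FF.............]
after create(a) → a:[2], b:[1], c:[0]  free=[FFF............]
after create(d) → a:[2], b:[1], c:[0], d:[3]  free=[FFFF...........]
after append(a, 2) → a:[2, 4, 5], b:[1], c:[0], d:[3]  free=[FFFFFF.........]
after append(b, 3) → a:[2, 4, 5], b:[1, 6, 7, 8], c:[0], d:[3]  free=[FFFFFFFFF......]
after truncate(b, 1) → a:[2, 4, 5], b:[1], c:[0], d:[3]  free=[FFFFFF.........]
after unlink(a) → b:[1], c:[0], d:[3]  free=[FF.F...........]
after append(b, 1) → b:[1, 2], c:[0], d:[3]  free=[FFFF...........]
after unlink(d) → b:[1, 2], c:[0]  free=[FFF............]

bitmap = FFF............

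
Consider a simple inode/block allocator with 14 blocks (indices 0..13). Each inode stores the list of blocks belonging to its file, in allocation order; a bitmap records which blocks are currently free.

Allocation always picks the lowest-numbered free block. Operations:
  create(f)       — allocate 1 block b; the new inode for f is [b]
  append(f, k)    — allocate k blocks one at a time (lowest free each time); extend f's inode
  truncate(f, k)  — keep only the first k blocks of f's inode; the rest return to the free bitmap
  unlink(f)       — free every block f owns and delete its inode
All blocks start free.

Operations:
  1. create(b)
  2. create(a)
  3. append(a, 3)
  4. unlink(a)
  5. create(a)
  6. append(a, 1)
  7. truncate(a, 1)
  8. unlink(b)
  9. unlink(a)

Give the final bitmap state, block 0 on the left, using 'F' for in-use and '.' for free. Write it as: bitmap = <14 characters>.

create(b): bitmap=F............. | b=[0]
create(a): bitmap=FF............ | a=[1] b=[0]
append(a, 3): bitmap=FFFFF......... | a=[1, 2, 3, 4] b=[0]
unlink(a): bitmap=F............. | b=[0]
create(a): bitmap=FF............ | a=[1] b=[0]
append(a, 1): bitmap=FFF........... | a=[1, 2] b=[0]
truncate(a, 1): bitmap=FF............ | a=[1] b=[0]
unlink(b): bitmap=.F............ | a=[1]
unlink(a): bitmap=.............. | 

bitmap = ..............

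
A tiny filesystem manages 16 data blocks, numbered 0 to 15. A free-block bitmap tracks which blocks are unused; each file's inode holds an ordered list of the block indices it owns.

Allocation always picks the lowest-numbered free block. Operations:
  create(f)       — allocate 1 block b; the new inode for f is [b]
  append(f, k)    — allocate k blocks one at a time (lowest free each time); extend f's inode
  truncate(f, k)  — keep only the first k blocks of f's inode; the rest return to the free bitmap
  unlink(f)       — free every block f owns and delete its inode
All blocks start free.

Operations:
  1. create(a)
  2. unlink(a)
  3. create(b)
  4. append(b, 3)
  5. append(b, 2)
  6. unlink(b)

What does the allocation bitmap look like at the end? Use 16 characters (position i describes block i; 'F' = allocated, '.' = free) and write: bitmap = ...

  1. create(a)  ⇒  F...............  {a→[0]}
  2. unlink(a)  ⇒  ................  {}
  3. create(b)  ⇒  F...............  {b→[0]}
  4. append(b, 3)  ⇒  FFFF............  {b→[0, 1, 2, 3]}
  5. append(b, 2)  ⇒  FFFFFF..........  {b→[0, 1, 2, 3, 4, 5]}
  6. unlink(b)  ⇒  ................  {}

bitmap = ................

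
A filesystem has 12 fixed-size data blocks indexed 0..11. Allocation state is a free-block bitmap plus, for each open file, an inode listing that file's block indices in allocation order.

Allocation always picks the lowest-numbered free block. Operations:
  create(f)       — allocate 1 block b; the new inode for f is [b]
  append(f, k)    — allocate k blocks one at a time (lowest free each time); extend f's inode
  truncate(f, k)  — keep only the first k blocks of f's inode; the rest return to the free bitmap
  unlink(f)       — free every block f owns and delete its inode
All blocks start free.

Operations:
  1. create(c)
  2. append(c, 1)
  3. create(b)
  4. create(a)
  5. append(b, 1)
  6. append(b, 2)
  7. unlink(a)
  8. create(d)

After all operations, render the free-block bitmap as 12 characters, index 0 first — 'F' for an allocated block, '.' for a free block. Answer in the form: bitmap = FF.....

bitmap = FFFFFFF.....

create(c): bitmap=F........... | c=[0]
append(c, 1): bitmap=FF.......... | c=[0, 1]
create(b): bitmap=FFF......... | b=[2] c=[0, 1]
create(a): bitmap=FFFF........ | a=[3] b=[2] c=[0, 1]
append(b, 1): bitmap=FFFFF....... | a=[3] b=[2, 4] c=[0, 1]
append(b, 2): bitmap=FFFFFFF..... | a=[3] b=[2, 4, 5, 6] c=[0, 1]
unlink(a): bitmap=FFF.FFF..... | b=[2, 4, 5, 6] c=[0, 1]
create(d): bitmap=FFFFFFF..... | b=[2, 4, 5, 6] c=[0, 1] d=[3]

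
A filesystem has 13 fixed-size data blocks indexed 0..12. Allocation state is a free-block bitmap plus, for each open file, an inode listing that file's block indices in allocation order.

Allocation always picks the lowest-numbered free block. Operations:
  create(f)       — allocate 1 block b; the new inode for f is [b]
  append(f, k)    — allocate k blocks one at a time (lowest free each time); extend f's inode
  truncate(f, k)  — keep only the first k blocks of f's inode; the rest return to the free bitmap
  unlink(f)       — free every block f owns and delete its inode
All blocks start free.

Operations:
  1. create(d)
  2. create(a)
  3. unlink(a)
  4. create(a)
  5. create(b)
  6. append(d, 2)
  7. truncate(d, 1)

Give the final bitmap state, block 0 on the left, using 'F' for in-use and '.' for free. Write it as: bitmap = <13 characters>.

[1] create(d) — d=0 (map F............)
[2] create(a) — a=1 d=0 (map FF...........)
[3] unlink(a) — d=0 (map F............)
[4] create(a) — a=1 d=0 (map FF...........)
[5] create(b) — a=1 b=2 d=0 (map FFF..........)
[6] append(d, 2) — a=1 b=2 d=0,3,4 (map FFFFF........)
[7] truncate(d, 1) — a=1 b=2 d=0 (map FFF..........)

bitmap = FFF..........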